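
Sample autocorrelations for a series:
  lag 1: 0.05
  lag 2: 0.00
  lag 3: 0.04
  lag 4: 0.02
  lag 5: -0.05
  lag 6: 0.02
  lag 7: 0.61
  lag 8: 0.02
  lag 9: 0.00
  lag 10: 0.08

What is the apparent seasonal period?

7

The largest autocorrelation is r_7 = 0.61; the remaining lags stay at or below 0.08.
The dominant spike at lag 7 indicates a seasonal period of 7.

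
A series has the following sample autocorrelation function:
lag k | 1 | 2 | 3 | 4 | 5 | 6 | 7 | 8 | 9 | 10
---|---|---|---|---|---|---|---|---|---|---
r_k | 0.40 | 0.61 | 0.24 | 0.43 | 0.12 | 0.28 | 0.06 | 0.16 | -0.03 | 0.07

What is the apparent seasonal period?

2

The largest autocorrelation is r_2 = 0.61, with a weaker echo at lag 4 (0.43); the remaining lags stay at or below 0.40.
The dominant spike at lag 2 indicates a seasonal period of 2.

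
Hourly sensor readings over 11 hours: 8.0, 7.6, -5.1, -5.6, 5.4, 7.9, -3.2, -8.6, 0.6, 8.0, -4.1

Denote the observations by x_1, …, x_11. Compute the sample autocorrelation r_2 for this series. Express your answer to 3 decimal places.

Mean x̄ = (8.0 + 7.6 − 5.1 − 5.6 + 5.4 + 7.9 − 3.2 − 8.6 + 0.6 + 8.0 − 4.1)/11 = 0.9909
Numerator Σ_{t=1}^{9}(x_t−x̄)(x_{t+2}−x̄) = -306.9820
Denominator Σ(x_t−x̄)² = 425.2691
r_2 = -306.9820 / 425.2691 = -0.722

-0.722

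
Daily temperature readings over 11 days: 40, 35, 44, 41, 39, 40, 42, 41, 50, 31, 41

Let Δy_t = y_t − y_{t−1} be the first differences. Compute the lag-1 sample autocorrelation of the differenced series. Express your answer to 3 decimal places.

First differences Δy: -5, 9, -3, -2, 1, 2, -1, 9, -19, 10
Mean of differences = 0.1000
Numerator Σ(Δy_t−Δȳ)(Δy_{t+1}−Δȳ) = -437.6100
Denominator Σ(Δy_t−Δȳ)² = 666.9000
r_1(Δy) = -437.6100 / 666.9000 = -0.656

-0.656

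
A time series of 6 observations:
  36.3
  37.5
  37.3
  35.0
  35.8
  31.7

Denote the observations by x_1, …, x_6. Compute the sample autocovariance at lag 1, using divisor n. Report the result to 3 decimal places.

0.440

Mean x̄ = (36.3 + 37.5 + 37.3 + 35.0 + 35.8 + 31.7)/6 = 35.6000
Σ_{t=1}^{5}(x_t−x̄)(x_{t+1}−x̄) = 2.6400
γ_1 = 2.6400 / 6 = 0.440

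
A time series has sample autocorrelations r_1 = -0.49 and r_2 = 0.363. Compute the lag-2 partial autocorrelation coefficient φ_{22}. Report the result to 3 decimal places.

φ_{22} = (r_2 − r_1²) / (1 − r_1²)
r_1² = (-0.49)² = 0.2401
Numerator = 0.363 − 0.2401 = 0.1229; denominator = 1 − 0.2401 = 0.7599
φ_{22} = 0.1229 / 0.7599 = 0.162

0.162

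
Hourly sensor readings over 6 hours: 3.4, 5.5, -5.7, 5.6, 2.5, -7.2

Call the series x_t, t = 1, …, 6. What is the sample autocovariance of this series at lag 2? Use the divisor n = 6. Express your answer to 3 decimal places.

Mean x̄ = (3.4 + 5.5 − 5.7 + 5.6 + 2.5 − 7.2)/6 = 0.6833
Deviations: 2.7167, 4.8167, -6.3833, 4.9167, 1.8167, -7.8833
Σ_{t=1}^{4}(x_t−x̄)(x_{t+2}−x̄) = -44.0156
γ_2 = -44.0156 / 6 = -7.336

-7.336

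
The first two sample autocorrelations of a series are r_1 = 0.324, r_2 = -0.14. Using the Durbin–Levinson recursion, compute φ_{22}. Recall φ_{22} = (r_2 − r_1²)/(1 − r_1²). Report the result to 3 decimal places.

-0.274

φ_{22} = (r_2 − r_1²) / (1 − r_1²)
r_1² = (0.324)² = 0.104976
Numerator = -0.14 − 0.1050 = -0.2450; denominator = 1 − 0.1050 = 0.8950
φ_{22} = -0.2450 / 0.8950 = -0.274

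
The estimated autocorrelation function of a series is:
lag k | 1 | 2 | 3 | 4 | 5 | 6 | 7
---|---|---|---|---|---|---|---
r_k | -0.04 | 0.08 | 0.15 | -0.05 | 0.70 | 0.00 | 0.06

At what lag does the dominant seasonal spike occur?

The largest autocorrelation is r_5 = 0.70; the remaining lags stay at or below 0.15.
The dominant spike at lag 5 indicates a seasonal period of 5.

5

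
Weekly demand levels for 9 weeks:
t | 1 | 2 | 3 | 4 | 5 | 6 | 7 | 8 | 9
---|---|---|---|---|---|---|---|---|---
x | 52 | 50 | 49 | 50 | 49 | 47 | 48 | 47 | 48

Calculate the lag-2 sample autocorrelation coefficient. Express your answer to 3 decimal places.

Mean x̄ = (52 + 50 + 49 + 50 + 49 + 47 + 48 + 47 + 48)/9 = 48.8889
Σ(x_t−x̄)(x_{t+2}−x̄) = (0.3457) + (1.2346) + (0.0123) + (-2.0988) + (-0.0988) + (3.5679) + (0.7901) = 3.7531
Denominator Σ(x_t−x̄)² = 20.8889
r_2 = 3.7531 / 20.8889 = 0.180

0.180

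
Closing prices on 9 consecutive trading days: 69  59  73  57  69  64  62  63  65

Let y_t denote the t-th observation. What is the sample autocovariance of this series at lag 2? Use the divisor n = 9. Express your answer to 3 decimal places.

Mean ȳ = (69 + 59 + 73 + 57 + 69 + 64 + 62 + 63 + 65)/9 = 64.5556
Σ_{t=1}^{7}(y_t−ȳ)(y_{t+2}−ȳ) = 109.6049
γ_2 = 109.6049 / 9 = 12.178

12.178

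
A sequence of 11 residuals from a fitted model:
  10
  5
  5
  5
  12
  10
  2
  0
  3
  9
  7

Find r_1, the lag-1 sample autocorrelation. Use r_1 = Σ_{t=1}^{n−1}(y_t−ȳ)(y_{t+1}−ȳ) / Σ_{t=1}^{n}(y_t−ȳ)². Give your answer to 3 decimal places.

0.258

Mean ȳ = (10 + 5 + 5 + 5 + 12 + 10 + 2 + 0 + 3 + 9 + 7)/11 = 6.1818
Numerator Σ_{t=1}^{10}(y_t−ȳ)(y_{t+1}−ȳ) = 36.5124
Denominator Σ(y_t−ȳ)² = 141.6364
r_1 = 36.5124 / 141.6364 = 0.258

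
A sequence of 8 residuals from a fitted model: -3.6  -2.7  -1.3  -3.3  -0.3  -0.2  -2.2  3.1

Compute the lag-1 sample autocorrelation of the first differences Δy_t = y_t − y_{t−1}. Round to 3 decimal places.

-0.469

First differences Δy: 0.9, 1.4, -2.0, 3.0, 0.1, -2.0, 5.3
Mean of differences = 0.9571
Numerator Σ(Δy_t−Δȳ)(Δy_{t+1}−Δȳ) = -19.4347
Denominator Σ(Δy_t−Δȳ)² = 41.4571
r_1(Δy) = -19.4347 / 41.4571 = -0.469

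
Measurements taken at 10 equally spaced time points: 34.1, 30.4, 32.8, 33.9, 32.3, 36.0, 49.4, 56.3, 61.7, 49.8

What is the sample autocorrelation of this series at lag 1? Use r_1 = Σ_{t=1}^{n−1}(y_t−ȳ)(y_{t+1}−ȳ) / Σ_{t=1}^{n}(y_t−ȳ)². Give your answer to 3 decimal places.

Mean ȳ = (34.1 + 30.4 + 32.8 + 33.9 + 32.3 + 36.0 + 49.4 + 56.3 + 61.7 + 49.8)/10 = 41.6700
Numerator Σ_{t=1}^{9}(y_t−ȳ)(y_{t+1}−ȳ) = 905.2751
Denominator Σ(y_t−ȳ)² = 1184.4010
r_1 = 905.2751 / 1184.4010 = 0.764

0.764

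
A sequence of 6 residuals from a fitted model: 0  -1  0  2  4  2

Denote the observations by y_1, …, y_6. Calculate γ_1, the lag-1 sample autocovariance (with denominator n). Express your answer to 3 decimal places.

1.468

Mean ȳ = (0 − 1 + 0 + 2 + 4 + 2)/6 = 1.1667
Deviations: -1.1667, -2.1667, -1.1667, 0.8333, 2.8333, 0.8333
Σ_{t=1}^{5}(y_t−ȳ)(y_{t+1}−ȳ) = 8.8056
γ_1 = 8.8056 / 6 = 1.468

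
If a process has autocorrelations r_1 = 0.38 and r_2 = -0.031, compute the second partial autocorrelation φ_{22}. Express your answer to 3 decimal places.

φ_{22} = (r_2 − r_1²) / (1 − r_1²)
r_1² = (0.38)² = 0.1444
Numerator = -0.031 − 0.1444 = -0.1754; denominator = 1 − 0.1444 = 0.8556
φ_{22} = -0.1754 / 0.8556 = -0.205

-0.205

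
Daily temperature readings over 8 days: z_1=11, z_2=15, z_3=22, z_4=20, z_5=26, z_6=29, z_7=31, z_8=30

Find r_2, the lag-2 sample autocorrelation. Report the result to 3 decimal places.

0.215

Mean z̄ = (11 + 15 + 22 + 20 + 26 + 29 + 31 + 30)/8 = 23.0000
Deviations from mean: -12.0000, -8.0000, -1.0000, -3.0000, 3.0000, 6.0000, 8.0000, 7.0000
Σ(z_t−z̄)(z_{t+2}−z̄) = (12.0000) + (24.0000) + (-3.0000) + (-18.0000) + (24.0000) + (42.0000) = 81.0000
Denominator Σ(z_t−z̄)² = 376.0000
r_2 = 81.0000 / 376.0000 = 0.215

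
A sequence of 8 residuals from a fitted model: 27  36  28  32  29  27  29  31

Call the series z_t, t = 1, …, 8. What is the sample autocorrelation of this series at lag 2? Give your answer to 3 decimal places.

0.177

Mean z̄ = (27 + 36 + 28 + 32 + 29 + 27 + 29 + 31)/8 = 29.8750
Numerator Σ_{t=1}^{6}(z_t−z̄)(z_{t+2}−z̄) = 11.4688
Denominator Σ(z_t−z̄)² = 64.8750
r_2 = 11.4688 / 64.8750 = 0.177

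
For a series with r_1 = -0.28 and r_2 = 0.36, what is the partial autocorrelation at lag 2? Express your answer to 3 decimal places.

0.306

φ_{22} = (r_2 − r_1²) / (1 − r_1²)
r_1² = (-0.28)² = 0.0784
Numerator = 0.36 − 0.0784 = 0.2816; denominator = 1 − 0.0784 = 0.9216
φ_{22} = 0.2816 / 0.9216 = 0.306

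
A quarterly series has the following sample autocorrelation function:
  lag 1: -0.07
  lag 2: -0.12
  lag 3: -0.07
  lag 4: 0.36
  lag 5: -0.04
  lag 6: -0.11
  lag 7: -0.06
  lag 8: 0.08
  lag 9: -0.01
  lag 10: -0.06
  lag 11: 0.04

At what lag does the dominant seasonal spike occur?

The largest autocorrelation is r_4 = 0.36; the remaining lags stay at or below 0.08.
The dominant spike at lag 4 indicates a seasonal period of 4.

4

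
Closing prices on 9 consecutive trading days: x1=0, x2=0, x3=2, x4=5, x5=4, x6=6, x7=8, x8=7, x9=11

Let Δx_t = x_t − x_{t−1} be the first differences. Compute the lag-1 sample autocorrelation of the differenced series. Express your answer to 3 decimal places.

-0.524

First differences Δx: 0, 2, 3, -1, 2, 2, -1, 4
Mean of differences = 1.3750
Numerator Σ(Δx_t−Δx̄)(Δx_{t+1}−Δx̄) = -12.5156
Denominator Σ(Δx_t−Δx̄)² = 23.8750
r_1(Δx) = -12.5156 / 23.8750 = -0.524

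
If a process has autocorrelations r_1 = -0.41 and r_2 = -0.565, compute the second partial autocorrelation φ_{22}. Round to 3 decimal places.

-0.881

φ_{22} = (r_2 − r_1²) / (1 − r_1²)
r_1² = (-0.41)² = 0.1681
Numerator = -0.565 − 0.1681 = -0.7331; denominator = 1 − 0.1681 = 0.8319
φ_{22} = -0.7331 / 0.8319 = -0.881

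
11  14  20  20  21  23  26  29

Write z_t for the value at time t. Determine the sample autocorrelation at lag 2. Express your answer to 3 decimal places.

0.126

Mean z̄ = (11 + 14 + 20 + 20 + 21 + 23 + 26 + 29)/8 = 20.5000
Deviations from mean: -9.5000, -6.5000, -0.5000, -0.5000, 0.5000, 2.5000, 5.5000, 8.5000
Numerator Σ_{t=1}^{6}(z_t−z̄)(z_{t+2}−z̄) = 30.5000
Denominator Σ(z_t−z̄)² = 242.0000
r_2 = 30.5000 / 242.0000 = 0.126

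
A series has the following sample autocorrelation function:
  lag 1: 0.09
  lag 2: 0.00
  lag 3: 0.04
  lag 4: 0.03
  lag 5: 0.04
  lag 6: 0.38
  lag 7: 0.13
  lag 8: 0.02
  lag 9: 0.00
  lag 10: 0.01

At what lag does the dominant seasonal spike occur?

6

The largest autocorrelation is r_6 = 0.38; the remaining lags stay at or below 0.13.
The dominant spike at lag 6 indicates a seasonal period of 6.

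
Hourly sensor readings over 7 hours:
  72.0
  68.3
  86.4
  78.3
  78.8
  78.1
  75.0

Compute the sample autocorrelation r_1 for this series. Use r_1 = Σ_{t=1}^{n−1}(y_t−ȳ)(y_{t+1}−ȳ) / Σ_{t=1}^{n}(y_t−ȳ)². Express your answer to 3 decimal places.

Mean ȳ = (72.0 + 68.3 + 86.4 + 78.3 + 78.8 + 78.1 + 75.0)/7 = 76.7000
Deviations from mean: -4.7000, -8.4000, 9.7000, 1.6000, 2.1000, 1.4000, -1.7000
Numerator Σ_{t=1}^{6}(y_t−ȳ)(y_{t+1}−ȳ) = -22.5600
Denominator Σ(y_t−ȳ)² = 198.5600
r_1 = -22.5600 / 198.5600 = -0.114

-0.114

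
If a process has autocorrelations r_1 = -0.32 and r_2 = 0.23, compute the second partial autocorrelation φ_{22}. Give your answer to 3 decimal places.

0.142

φ_{22} = (r_2 − r_1²) / (1 − r_1²)
r_1² = (-0.32)² = 0.1024
Numerator = 0.23 − 0.1024 = 0.1276; denominator = 1 − 0.1024 = 0.8976
φ_{22} = 0.1276 / 0.8976 = 0.142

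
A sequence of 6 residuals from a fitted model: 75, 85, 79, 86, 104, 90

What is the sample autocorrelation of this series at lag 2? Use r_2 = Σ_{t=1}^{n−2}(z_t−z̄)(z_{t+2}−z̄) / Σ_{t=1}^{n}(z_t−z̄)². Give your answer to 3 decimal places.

-0.090

Mean z̄ = (75 + 85 + 79 + 86 + 104 + 90)/6 = 86.5000
Deviations from mean: -11.5000, -1.5000, -7.5000, -0.5000, 17.5000, 3.5000
Numerator Σ_{t=1}^{4}(z_t−z̄)(z_{t+2}−z̄) = -46.0000
Denominator Σ(z_t−z̄)² = 509.5000
r_2 = -46.0000 / 509.5000 = -0.090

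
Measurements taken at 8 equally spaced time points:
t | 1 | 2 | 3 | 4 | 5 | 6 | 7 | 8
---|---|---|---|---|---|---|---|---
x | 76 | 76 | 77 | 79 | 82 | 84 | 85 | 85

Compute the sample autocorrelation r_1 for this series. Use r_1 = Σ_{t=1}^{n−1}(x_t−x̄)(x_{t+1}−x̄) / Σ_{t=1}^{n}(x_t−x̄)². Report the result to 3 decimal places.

Mean x̄ = (76 + 76 + 77 + 79 + 82 + 84 + 85 + 85)/8 = 80.5000
Deviations from mean: -4.5000, -4.5000, -3.5000, -1.5000, 1.5000, 3.5000, 4.5000, 4.5000
Σ(x_t−x̄)(x_{t+1}−x̄) = (20.2500) + (15.7500) + (5.2500) + (-2.2500) + (5.2500) + (15.7500) + (20.2500) = 80.2500
Denominator Σ(x_t−x̄)² = 110.0000
r_1 = 80.2500 / 110.0000 = 0.730

0.730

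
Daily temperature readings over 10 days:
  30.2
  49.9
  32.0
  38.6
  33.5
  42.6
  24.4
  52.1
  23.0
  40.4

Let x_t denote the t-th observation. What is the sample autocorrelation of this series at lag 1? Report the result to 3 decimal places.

-0.804

Mean x̄ = (30.2 + 49.9 + 32.0 + 38.6 + 33.5 + 42.6 + 24.4 + 52.1 + 23.0 + 40.4)/10 = 36.6700
Numerator Σ_{t=1}^{9}(x_t−x̄)(x_{t+1}−x̄) = -705.3159
Denominator Σ(x_t−x̄)² = 877.0610
r_1 = -705.3159 / 877.0610 = -0.804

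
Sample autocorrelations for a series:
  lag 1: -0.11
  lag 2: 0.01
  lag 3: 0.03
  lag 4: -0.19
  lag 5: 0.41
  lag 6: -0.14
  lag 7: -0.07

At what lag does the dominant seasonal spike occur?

5

The largest autocorrelation is r_5 = 0.41; the remaining lags stay at or below 0.03.
The dominant spike at lag 5 indicates a seasonal period of 5.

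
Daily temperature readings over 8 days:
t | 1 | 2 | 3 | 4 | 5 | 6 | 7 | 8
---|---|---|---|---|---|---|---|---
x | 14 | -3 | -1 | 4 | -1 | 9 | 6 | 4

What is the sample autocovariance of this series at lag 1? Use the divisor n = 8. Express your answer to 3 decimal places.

-6.250

Mean x̄ = (14 − 3 − 1 + 4 − 1 + 9 + 6 + 4)/8 = 4.0000
Σ_{t=1}^{7}(x_t−x̄)(x_{t+1}−x̄) = -50.0000
γ_1 = -50.0000 / 8 = -6.250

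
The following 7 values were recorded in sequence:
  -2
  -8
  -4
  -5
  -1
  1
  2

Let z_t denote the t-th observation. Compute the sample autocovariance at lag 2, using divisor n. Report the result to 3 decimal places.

Mean z̄ = (-2 − 8 − 4 − 5 − 1 + 1 + 2)/7 = -2.4286
Σ_{t=1}^{5}(z_t−z̄)(z_{t+2}−z̄) = 8.9184
γ_2 = 8.9184 / 7 = 1.274

1.274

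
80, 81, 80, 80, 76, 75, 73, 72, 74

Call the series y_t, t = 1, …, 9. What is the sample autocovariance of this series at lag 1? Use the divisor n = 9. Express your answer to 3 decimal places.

Mean ȳ = (80 + 81 + 80 + 80 + 76 + 75 + 73 + 72 + 74)/9 = 76.7778
Σ_{t=1}^{8}(y_t−ȳ)(y_{t+1}−ȳ) = 74.5062
γ_1 = 74.5062 / 9 = 8.278

8.278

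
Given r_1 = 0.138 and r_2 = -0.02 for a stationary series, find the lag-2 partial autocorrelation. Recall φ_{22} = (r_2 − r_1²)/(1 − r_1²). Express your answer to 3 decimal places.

φ_{22} = (r_2 − r_1²) / (1 − r_1²)
r_1² = (0.138)² = 0.019044
Numerator = -0.02 − 0.0190 = -0.0390; denominator = 1 − 0.0190 = 0.9810
φ_{22} = -0.0390 / 0.9810 = -0.040

-0.040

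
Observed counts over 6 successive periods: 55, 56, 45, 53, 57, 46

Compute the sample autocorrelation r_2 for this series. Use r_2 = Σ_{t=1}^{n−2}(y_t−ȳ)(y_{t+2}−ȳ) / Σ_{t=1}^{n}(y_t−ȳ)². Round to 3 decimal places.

Mean ȳ = (55 + 56 + 45 + 53 + 57 + 46)/6 = 52.0000
Deviations from mean: 3.0000, 4.0000, -7.0000, 1.0000, 5.0000, -6.0000
Σ(y_t−ȳ)(y_{t+2}−ȳ) = (-21.0000) + (4.0000) + (-35.0000) + (-6.0000) = -58.0000
Denominator Σ(y_t−ȳ)² = 136.0000
r_2 = -58.0000 / 136.0000 = -0.426

-0.426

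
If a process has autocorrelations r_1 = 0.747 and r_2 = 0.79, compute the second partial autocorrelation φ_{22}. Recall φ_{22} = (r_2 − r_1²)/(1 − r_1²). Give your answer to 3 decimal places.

φ_{22} = (r_2 − r_1²) / (1 − r_1²)
r_1² = (0.747)² = 0.558009
Numerator = 0.79 − 0.5580 = 0.2320; denominator = 1 − 0.5580 = 0.4420
φ_{22} = 0.2320 / 0.4420 = 0.525

0.525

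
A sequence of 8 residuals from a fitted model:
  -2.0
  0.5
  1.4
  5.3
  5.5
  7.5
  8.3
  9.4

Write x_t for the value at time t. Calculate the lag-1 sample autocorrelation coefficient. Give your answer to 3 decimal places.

Mean x̄ = (-2.0 + 0.5 + 1.4 + 5.3 + 5.5 + 7.5 + 8.3 + 9.4)/8 = 4.4875
Σ(x_t−x̄)(x_{t+1}−x̄) = (25.8689) + (12.3114) + (-2.5086) + (0.8227) + (3.0502) + (11.4852) + (18.7289) = 69.7586
Denominator Σ(x_t−x̄)² = 116.9488
r_1 = 69.7586 / 116.9488 = 0.596

0.596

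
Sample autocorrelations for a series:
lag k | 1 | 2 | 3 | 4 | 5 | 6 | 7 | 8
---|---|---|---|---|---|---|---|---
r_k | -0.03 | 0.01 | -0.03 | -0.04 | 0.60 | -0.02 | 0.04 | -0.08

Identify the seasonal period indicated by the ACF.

5

The largest autocorrelation is r_5 = 0.60; the remaining lags stay at or below 0.04.
The dominant spike at lag 5 indicates a seasonal period of 5.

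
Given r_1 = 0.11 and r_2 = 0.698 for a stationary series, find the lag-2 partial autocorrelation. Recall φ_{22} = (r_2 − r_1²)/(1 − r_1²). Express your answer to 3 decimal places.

φ_{22} = (r_2 − r_1²) / (1 − r_1²)
r_1² = (0.11)² = 0.0121
Numerator = 0.698 − 0.0121 = 0.6859; denominator = 1 − 0.0121 = 0.9879
φ_{22} = 0.6859 / 0.9879 = 0.694

0.694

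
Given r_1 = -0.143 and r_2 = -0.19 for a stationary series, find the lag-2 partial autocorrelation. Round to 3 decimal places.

φ_{22} = (r_2 − r_1²) / (1 − r_1²)
r_1² = (-0.143)² = 0.020449
Numerator = -0.19 − 0.0204 = -0.2104; denominator = 1 − 0.0204 = 0.9796
φ_{22} = -0.2104 / 0.9796 = -0.215

-0.215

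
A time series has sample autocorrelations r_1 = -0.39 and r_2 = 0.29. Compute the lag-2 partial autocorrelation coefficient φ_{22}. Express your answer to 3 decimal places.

φ_{22} = (r_2 − r_1²) / (1 − r_1²)
r_1² = (-0.39)² = 0.1521
Numerator = 0.29 − 0.1521 = 0.1379; denominator = 1 − 0.1521 = 0.8479
φ_{22} = 0.1379 / 0.8479 = 0.163

0.163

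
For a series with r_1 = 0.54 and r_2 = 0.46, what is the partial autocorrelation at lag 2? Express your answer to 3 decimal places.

0.238

φ_{22} = (r_2 − r_1²) / (1 − r_1²)
r_1² = (0.54)² = 0.2916
Numerator = 0.46 − 0.2916 = 0.1684; denominator = 1 − 0.2916 = 0.7084
φ_{22} = 0.1684 / 0.7084 = 0.238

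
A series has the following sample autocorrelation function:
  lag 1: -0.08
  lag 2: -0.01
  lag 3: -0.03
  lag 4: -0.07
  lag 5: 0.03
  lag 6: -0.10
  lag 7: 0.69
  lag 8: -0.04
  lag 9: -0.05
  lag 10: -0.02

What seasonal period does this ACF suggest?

The largest autocorrelation is r_7 = 0.69; the remaining lags stay at or below 0.03.
The dominant spike at lag 7 indicates a seasonal period of 7.

7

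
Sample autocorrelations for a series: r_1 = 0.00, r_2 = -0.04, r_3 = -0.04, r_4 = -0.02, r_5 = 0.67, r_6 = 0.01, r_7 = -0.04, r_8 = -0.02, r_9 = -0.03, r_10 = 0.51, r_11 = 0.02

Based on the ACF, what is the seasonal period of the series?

The largest autocorrelation is r_5 = 0.67, with a weaker echo at lag 10 (0.51); the remaining lags stay at or below 0.02.
The dominant spike at lag 5 indicates a seasonal period of 5.

5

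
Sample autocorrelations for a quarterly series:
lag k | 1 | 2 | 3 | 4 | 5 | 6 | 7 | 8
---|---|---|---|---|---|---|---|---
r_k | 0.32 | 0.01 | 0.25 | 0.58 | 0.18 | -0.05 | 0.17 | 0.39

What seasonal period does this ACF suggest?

The largest autocorrelation is r_4 = 0.58, with a weaker echo at lag 8 (0.39); the remaining lags stay at or below 0.32. The elevated value at lag 1 (0.32), dropping to 0.01 at lag 2, reflects decaying short-term dependence rather than seasonality.
The dominant spike at lag 4 indicates a seasonal period of 4.

4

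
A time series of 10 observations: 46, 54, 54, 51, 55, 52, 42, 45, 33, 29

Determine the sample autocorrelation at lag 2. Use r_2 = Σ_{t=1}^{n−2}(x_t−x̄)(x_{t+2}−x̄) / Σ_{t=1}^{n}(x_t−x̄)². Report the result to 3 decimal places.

Mean x̄ = (46 + 54 + 54 + 51 + 55 + 52 + 42 + 45 + 33 + 29)/10 = 46.1000
Numerator Σ_{t=1}^{8}(x_t−x̄)(x_{t+2}−x̄) = 166.6800
Denominator Σ(x_t−x̄)² = 744.9000
r_2 = 166.6800 / 744.9000 = 0.224

0.224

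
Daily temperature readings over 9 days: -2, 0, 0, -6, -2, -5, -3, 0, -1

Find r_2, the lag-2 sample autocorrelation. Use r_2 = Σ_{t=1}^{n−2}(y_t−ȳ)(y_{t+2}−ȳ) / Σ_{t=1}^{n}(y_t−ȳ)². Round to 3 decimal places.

Mean ȳ = (-2 + 0 + 0 − 6 − 2 − 5 − 3 + 0 − 1)/9 = -2.1111
Numerator Σ_{t=1}^{7}(y_t−ȳ)(y_{t+2}−ȳ) = -3.6914
Denominator Σ(y_t−ȳ)² = 38.8889
r_2 = -3.6914 / 38.8889 = -0.095

-0.095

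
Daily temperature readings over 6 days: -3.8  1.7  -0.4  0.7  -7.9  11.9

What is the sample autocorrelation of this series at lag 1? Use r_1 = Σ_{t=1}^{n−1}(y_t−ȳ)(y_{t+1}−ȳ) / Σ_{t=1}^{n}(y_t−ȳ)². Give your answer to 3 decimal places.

-0.474

Mean ȳ = (-3.8 + 1.7 − 0.4 + 0.7 − 7.9 + 11.9)/6 = 0.3667
Deviations from mean: -4.1667, 1.3333, -0.7667, 0.3333, -8.2667, 11.5333
Numerator Σ_{t=1}^{5}(y_t−ȳ)(y_{t+1}−ȳ) = -104.9311
Denominator Σ(y_t−ȳ)² = 221.1933
r_1 = -104.9311 / 221.1933 = -0.474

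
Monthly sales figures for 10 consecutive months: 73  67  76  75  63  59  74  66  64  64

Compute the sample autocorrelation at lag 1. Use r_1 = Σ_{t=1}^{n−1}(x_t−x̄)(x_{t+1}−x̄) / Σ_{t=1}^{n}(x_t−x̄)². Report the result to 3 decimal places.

0.035

Mean x̄ = (73 + 67 + 76 + 75 + 63 + 59 + 74 + 66 + 64 + 64)/10 = 68.1000
Numerator Σ_{t=1}^{9}(x_t−x̄)(x_{t+1}−x̄) = 10.9900
Denominator Σ(x_t−x̄)² = 316.9000
r_1 = 10.9900 / 316.9000 = 0.035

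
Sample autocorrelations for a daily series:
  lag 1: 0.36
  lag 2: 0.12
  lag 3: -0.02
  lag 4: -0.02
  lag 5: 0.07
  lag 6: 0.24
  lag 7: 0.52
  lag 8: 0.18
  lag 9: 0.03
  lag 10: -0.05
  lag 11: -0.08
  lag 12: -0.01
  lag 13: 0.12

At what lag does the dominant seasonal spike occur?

7

The largest autocorrelation is r_7 = 0.52; the remaining lags stay at or below 0.36. The elevated value at lag 1 (0.36), dropping to 0.12 at lag 2, reflects decaying short-term dependence rather than seasonality.
The dominant spike at lag 7 indicates a seasonal period of 7.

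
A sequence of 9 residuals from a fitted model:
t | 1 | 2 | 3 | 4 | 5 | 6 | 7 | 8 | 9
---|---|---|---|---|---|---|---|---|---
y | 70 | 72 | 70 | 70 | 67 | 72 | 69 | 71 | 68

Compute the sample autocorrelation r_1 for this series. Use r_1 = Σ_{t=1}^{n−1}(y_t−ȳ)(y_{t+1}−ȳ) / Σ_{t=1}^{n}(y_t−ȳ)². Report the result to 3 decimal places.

Mean ȳ = (70 + 72 + 70 + 70 + 67 + 72 + 69 + 71 + 68)/9 = 69.8889
Numerator Σ_{t=1}^{8}(y_t−ȳ)(y_{t+1}−ȳ) = -10.9012
Denominator Σ(y_t−ȳ)² = 22.8889
r_1 = -10.9012 / 22.8889 = -0.476

-0.476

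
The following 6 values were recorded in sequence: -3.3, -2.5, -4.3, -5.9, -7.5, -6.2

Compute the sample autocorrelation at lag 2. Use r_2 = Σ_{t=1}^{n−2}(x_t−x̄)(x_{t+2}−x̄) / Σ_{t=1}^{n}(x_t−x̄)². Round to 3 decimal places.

-0.095

Mean x̄ = (-3.3 − 2.5 − 4.3 − 5.9 − 7.5 − 6.2)/6 = -4.9500
Deviations from mean: 1.6500, 2.4500, 0.6500, -0.9500, -2.5500, -1.2500
Σ(x_t−x̄)(x_{t+2}−x̄) = (1.0725) + (-2.3275) + (-1.6575) + (1.1875) = -1.7250
Denominator Σ(x_t−x̄)² = 18.1150
r_2 = -1.7250 / 18.1150 = -0.095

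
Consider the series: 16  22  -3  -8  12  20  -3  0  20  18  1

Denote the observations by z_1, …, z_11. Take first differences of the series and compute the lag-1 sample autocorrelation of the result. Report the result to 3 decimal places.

-0.073

First differences Δz: 6, -25, -5, 20, 8, -23, 3, 20, -2, -17
Mean of differences = -1.5000
Numerator Σ(Δz_t−Δz̄)(Δz_{t+1}−Δz̄) = -172.2500
Denominator Σ(Δz_t−Δz̄)² = 2358.5000
r_1(Δz) = -172.2500 / 2358.5000 = -0.073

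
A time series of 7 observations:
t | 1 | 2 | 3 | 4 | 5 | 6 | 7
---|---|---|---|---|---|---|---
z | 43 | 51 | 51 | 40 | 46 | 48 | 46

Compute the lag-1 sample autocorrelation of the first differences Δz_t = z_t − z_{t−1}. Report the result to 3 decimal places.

-0.249

First differences Δz: 8, 0, -11, 6, 2, -2
Mean of differences = 0.5000
Numerator Σ(Δz_t−Δz̄)(Δz_{t+1}−Δz̄) = -56.7500
Denominator Σ(Δz_t−Δz̄)² = 227.5000
r_1(Δz) = -56.7500 / 227.5000 = -0.249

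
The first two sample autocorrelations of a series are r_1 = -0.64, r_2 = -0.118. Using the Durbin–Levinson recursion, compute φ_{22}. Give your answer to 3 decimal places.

φ_{22} = (r_2 − r_1²) / (1 − r_1²)
r_1² = (-0.64)² = 0.4096
Numerator = -0.118 − 0.4096 = -0.5276; denominator = 1 − 0.4096 = 0.5904
φ_{22} = -0.5276 / 0.5904 = -0.894

-0.894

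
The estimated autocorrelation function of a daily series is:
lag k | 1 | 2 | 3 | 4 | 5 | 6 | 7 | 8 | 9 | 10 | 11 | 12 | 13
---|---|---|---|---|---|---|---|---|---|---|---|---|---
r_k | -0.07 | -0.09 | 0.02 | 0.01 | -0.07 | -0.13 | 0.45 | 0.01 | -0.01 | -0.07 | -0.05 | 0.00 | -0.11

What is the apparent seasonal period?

The largest autocorrelation is r_7 = 0.45; the remaining lags stay at or below 0.02.
The dominant spike at lag 7 indicates a seasonal period of 7.

7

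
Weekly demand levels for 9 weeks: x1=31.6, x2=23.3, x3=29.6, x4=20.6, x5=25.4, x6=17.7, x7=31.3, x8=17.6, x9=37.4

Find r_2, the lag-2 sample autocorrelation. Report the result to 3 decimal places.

Mean x̄ = (31.6 + 23.3 + 29.6 + 20.6 + 25.4 + 17.7 + 31.3 + 17.6 + 37.4)/9 = 26.0556
Σ(x_t−x̄)(x_{t+2}−x̄) = (19.6520) + (15.0331) + (-2.3236) + (45.5842) + (-3.4380) + (70.6509) + (59.4953) = 204.6538
Denominator Σ(x_t−x̄)² = 378.6022
r_2 = 204.6538 / 378.6022 = 0.541

0.541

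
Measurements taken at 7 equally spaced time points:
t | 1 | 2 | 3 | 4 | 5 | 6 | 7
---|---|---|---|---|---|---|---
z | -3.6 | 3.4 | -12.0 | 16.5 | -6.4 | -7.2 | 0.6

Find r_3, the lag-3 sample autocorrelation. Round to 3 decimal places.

Mean z̄ = (-3.6 + 3.4 − 12.0 + 16.5 − 6.4 − 7.2 + 0.6)/7 = -1.2429
Deviations from mean: -2.3571, 4.6429, -10.7571, 17.7429, -5.1571, -5.9571, 1.8429
Σ(z_t−z̄)(z_{t+3}−z̄) = (-41.8224) + (-23.9439) + (64.0818) + (32.6976) = 31.0131
Denominator Σ(z_t−z̄)² = 523.1171
r_3 = 31.0131 / 523.1171 = 0.059

0.059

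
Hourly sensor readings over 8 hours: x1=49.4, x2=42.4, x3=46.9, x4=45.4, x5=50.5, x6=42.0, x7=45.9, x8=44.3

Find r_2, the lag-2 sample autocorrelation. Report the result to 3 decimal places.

0.280

Mean x̄ = (49.4 + 42.4 + 46.9 + 45.4 + 50.5 + 42.0 + 45.9 + 44.3)/8 = 45.8500
Deviations from mean: 3.5500, -3.4500, 1.0500, -0.4500, 4.6500, -3.8500, 0.0500, -1.5500
Numerator Σ_{t=1}^{6}(x_t−x̄)(x_{t+2}−x̄) = 18.0950
Denominator Σ(x_t−x̄)² = 64.6600
r_2 = 18.0950 / 64.6600 = 0.280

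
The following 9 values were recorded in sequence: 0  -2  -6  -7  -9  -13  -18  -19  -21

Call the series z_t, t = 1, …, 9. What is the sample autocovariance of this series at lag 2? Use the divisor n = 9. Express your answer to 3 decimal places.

18.191

Mean z̄ = (0 − 2 − 6 − 7 − 9 − 13 − 18 − 19 − 21)/9 = -10.5556
Σ_{t=1}^{7}(z_t−z̄)(z_{t+2}−z̄) = 163.7160
γ_2 = 163.7160 / 9 = 18.191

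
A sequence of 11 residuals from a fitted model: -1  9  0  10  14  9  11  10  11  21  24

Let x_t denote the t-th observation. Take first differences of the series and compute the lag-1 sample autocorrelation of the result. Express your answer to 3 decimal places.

-0.452

First differences Δx: 10, -9, 10, 4, -5, 2, -1, 1, 10, 3
Mean of differences = 2.5000
Numerator Σ(Δx_t−Δx̄)(Δx_{t+1}−Δx̄) = -169.2500
Denominator Σ(Δx_t−Δx̄)² = 374.5000
r_1(Δx) = -169.2500 / 374.5000 = -0.452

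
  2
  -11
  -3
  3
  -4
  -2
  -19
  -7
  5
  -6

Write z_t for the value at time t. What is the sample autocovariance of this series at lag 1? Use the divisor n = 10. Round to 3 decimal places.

-7.324

Mean z̄ = (2 − 11 − 3 + 3 − 4 − 2 − 19 − 7 + 5 − 6)/10 = -4.2000
Σ_{t=1}^{9}(z_t−z̄)(z_{t+1}−z̄) = -73.2400
γ_1 = -73.2400 / 10 = -7.324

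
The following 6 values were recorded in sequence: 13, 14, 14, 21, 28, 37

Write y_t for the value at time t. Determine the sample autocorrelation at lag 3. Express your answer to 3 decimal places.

-0.345

Mean ȳ = (13 + 14 + 14 + 21 + 28 + 37)/6 = 21.1667
Deviations from mean: -8.1667, -7.1667, -7.1667, -0.1667, 6.8333, 15.8333
Σ(y_t−ȳ)(y_{t+3}−ȳ) = (1.3611) + (-48.9722) + (-113.4722) = -161.0833
Denominator Σ(y_t−ȳ)² = 466.8333
r_3 = -161.0833 / 466.8333 = -0.345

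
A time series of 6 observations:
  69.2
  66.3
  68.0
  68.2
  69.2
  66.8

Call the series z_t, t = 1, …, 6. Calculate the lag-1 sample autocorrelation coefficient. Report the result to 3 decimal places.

-0.450

Mean z̄ = (69.2 + 66.3 + 68.0 + 68.2 + 69.2 + 66.8)/6 = 67.9500
Σ(z_t−z̄)(z_{t+1}−z̄) = (-2.0625) + (-0.0825) + (0.0125) + (0.3125) + (-1.4375) = -3.2575
Denominator Σ(z_t−z̄)² = 7.2350
r_1 = -3.2575 / 7.2350 = -0.450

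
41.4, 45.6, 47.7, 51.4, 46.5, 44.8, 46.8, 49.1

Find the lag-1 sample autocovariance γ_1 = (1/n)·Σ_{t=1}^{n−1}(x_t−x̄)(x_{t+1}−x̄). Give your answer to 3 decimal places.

Mean x̄ = (41.4 + 45.6 + 47.7 + 51.4 + 46.5 + 44.8 + 46.8 + 49.1)/8 = 46.6625
Deviations: -5.2625, -1.0625, 1.0375, 4.7375, -0.1625, -1.8625, 0.1375, 2.4375
Σ_{t=1}^{7}(x_t−x̄)(x_{t+1}−x̄) = 9.0161
γ_1 = 9.0161 / 8 = 1.127

1.127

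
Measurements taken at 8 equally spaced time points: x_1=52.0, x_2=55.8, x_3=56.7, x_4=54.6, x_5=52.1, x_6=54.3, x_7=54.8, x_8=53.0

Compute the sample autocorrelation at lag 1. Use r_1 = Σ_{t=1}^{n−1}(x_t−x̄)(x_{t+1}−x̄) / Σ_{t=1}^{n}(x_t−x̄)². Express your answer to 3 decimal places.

-0.006

Mean x̄ = (52.0 + 55.8 + 56.7 + 54.6 + 52.1 + 54.3 + 54.8 + 53.0)/8 = 54.1625
Numerator Σ_{t=1}^{7}(x_t−x̄)(x_{t+1}−x̄) = -0.1152
Denominator Σ(x_t−x̄)² = 20.0188
r_1 = -0.1152 / 20.0188 = -0.006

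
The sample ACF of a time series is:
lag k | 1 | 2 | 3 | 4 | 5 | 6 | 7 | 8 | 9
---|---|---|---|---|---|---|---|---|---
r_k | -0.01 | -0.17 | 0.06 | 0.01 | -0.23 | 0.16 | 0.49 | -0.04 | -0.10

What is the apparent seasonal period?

The largest autocorrelation is r_7 = 0.49; the remaining lags stay at or below 0.16.
The dominant spike at lag 7 indicates a seasonal period of 7.

7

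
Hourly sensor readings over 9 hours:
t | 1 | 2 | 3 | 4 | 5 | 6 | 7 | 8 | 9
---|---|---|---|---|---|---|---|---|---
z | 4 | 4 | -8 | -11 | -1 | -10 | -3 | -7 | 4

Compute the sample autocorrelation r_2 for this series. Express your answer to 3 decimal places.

Mean z̄ = (4 + 4 − 8 − 11 − 1 − 10 − 3 − 7 + 4)/9 = -3.1111
Σ(z_t−z̄)(z_{t+2}−z̄) = (-34.7654) + (-56.0988) + (-10.3210) + (54.3457) + (0.2346) + (26.7901) + (0.7901) = -19.0247
Denominator Σ(z_t−z̄)² = 304.8889
r_2 = -19.0247 / 304.8889 = -0.062

-0.062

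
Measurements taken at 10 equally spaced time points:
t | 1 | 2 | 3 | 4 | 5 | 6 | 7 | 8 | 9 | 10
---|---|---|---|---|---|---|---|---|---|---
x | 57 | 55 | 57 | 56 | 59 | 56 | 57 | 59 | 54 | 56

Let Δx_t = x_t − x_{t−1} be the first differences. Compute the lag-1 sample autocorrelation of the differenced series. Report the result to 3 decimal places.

First differences Δx: -2, 2, -1, 3, -3, 1, 2, -5, 2
Mean of differences = -0.1111
Numerator Σ(Δx_t−Δx̄)(Δx_{t+1}−Δx̄) = -39.1235
Denominator Σ(Δx_t−Δx̄)² = 60.8889
r_1(Δx) = -39.1235 / 60.8889 = -0.643

-0.643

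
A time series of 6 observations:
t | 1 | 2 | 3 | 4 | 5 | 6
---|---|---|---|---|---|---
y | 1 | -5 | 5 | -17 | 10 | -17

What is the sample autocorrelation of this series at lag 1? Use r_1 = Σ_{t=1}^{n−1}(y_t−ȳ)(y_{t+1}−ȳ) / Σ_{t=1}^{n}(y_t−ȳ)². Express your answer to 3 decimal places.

-0.775

Mean ȳ = (1 − 5 + 5 − 17 + 10 − 17)/6 = -3.8333
Deviations from mean: 4.8333, -1.1667, 8.8333, -13.1667, 13.8333, -13.1667
Σ(y_t−ȳ)(y_{t+1}−ȳ) = (-5.6389) + (-10.3056) + (-116.3056) + (-182.1389) + (-182.1389) = -496.5278
Denominator Σ(y_t−ȳ)² = 640.8333
r_1 = -496.5278 / 640.8333 = -0.775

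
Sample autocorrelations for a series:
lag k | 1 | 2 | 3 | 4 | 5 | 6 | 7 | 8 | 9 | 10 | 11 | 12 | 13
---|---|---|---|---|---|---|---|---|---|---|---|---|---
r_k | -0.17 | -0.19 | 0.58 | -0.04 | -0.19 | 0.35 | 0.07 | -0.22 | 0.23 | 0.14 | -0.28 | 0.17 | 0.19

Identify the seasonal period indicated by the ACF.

The largest autocorrelation is r_3 = 0.58, with weaker echoes at lags 6 (0.35) and 9 (0.23); the remaining lags stay at or below 0.19.
The dominant spike at lag 3 indicates a seasonal period of 3.

3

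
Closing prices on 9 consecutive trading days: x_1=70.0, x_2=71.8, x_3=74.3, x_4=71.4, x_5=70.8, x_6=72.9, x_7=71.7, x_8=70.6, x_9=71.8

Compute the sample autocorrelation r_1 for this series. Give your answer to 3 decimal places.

Mean x̄ = (70.0 + 71.8 + 74.3 + 71.4 + 70.8 + 72.9 + 71.7 + 70.6 + 71.8)/9 = 71.7000
Numerator Σ_{t=1}^{8}(x_t−x̄)(x_{t+1}−x̄) = -1.6100
Denominator Σ(x_t−x̄)² = 13.2200
r_1 = -1.6100 / 13.2200 = -0.122

-0.122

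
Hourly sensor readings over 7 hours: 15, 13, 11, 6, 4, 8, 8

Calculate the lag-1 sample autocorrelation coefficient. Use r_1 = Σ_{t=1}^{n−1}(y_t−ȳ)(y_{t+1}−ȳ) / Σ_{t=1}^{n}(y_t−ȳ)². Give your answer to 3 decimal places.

0.523

Mean ȳ = (15 + 13 + 11 + 6 + 4 + 8 + 8)/7 = 9.2857
Deviations from mean: 5.7143, 3.7143, 1.7143, -3.2857, -5.2857, -1.2857, -1.2857
Numerator Σ_{t=1}^{6}(y_t−ȳ)(y_{t+1}−ȳ) = 47.7755
Denominator Σ(y_t−ȳ)² = 91.4286
r_1 = 47.7755 / 91.4286 = 0.523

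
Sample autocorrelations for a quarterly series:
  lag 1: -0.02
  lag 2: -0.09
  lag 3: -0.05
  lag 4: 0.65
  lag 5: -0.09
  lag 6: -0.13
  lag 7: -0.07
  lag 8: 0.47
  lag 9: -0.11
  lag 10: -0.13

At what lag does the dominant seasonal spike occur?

The largest autocorrelation is r_4 = 0.65, with a weaker echo at lag 8 (0.47); the remaining lags stay at or below -0.02.
The dominant spike at lag 4 indicates a seasonal period of 4.

4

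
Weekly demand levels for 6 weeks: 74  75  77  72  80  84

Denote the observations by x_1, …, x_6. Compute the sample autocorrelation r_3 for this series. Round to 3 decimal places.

Mean x̄ = (74 + 75 + 77 + 72 + 80 + 84)/6 = 77.0000
Deviations from mean: -3.0000, -2.0000, 0.0000, -5.0000, 3.0000, 7.0000
Numerator Σ_{t=1}^{3}(x_t−x̄)(x_{t+3}−x̄) = 9.0000
Denominator Σ(x_t−x̄)² = 96.0000
r_3 = 9.0000 / 96.0000 = 0.094

0.094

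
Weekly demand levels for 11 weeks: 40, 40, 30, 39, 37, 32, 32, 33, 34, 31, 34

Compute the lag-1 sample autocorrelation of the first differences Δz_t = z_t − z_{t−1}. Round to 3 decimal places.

First differences Δz: 0, -10, 9, -2, -5, 0, 1, 1, -3, 3
Mean of differences = -0.6000
Numerator Σ(Δz_t−Δz̄)(Δz_{t+1}−Δz̄) = -114.7600
Denominator Σ(Δz_t−Δz̄)² = 226.4000
r_1(Δz) = -114.7600 / 226.4000 = -0.507

-0.507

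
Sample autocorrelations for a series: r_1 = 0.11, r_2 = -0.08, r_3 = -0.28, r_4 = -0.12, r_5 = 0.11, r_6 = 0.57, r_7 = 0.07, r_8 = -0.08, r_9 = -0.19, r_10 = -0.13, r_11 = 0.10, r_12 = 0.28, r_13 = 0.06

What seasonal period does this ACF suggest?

The largest autocorrelation is r_6 = 0.57, with a weaker echo at lag 12 (0.28); the remaining lags stay at or below 0.11.
The dominant spike at lag 6 indicates a seasonal period of 6.

6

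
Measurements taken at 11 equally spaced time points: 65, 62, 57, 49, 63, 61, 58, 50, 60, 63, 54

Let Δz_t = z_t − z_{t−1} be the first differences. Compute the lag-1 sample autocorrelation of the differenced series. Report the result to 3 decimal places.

First differences Δz: -3, -5, -8, 14, -2, -3, -8, 10, 3, -9
Mean of differences = -1.1000
Numerator Σ(Δz_t−Δz̄)(Δz_{t+1}−Δz̄) = -132.1100
Denominator Σ(Δz_t−Δz̄)² = 548.9000
r_1(Δz) = -132.1100 / 548.9000 = -0.241

-0.241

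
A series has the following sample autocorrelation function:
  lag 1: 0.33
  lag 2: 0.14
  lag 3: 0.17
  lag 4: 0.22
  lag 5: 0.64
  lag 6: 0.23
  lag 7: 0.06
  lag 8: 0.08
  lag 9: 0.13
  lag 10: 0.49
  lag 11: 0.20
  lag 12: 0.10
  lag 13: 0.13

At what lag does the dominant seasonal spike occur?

5

The largest autocorrelation is r_5 = 0.64, with a weaker echo at lag 10 (0.49); the remaining lags stay at or below 0.33. The elevated value at lag 1 (0.33), dropping to 0.14 at lag 2, reflects decaying short-term dependence rather than seasonality.
The dominant spike at lag 5 indicates a seasonal period of 5.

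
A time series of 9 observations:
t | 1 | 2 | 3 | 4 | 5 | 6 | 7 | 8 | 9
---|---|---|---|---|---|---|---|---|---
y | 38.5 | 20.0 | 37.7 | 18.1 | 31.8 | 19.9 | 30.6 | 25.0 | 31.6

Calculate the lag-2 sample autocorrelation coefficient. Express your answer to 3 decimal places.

0.720

Mean ȳ = (38.5 + 20.0 + 37.7 + 18.1 + 31.8 + 19.9 + 30.6 + 25.0 + 31.6)/9 = 28.1333
Σ(y_t−ȳ)(y_{t+2}−ȳ) = (99.1744) + (81.6044) + (35.0778) + (82.6078) + (9.0444) + (25.7978) + (8.5511) = 341.8578
Denominator Σ(y_t−ȳ)² = 474.9600
r_2 = 341.8578 / 474.9600 = 0.720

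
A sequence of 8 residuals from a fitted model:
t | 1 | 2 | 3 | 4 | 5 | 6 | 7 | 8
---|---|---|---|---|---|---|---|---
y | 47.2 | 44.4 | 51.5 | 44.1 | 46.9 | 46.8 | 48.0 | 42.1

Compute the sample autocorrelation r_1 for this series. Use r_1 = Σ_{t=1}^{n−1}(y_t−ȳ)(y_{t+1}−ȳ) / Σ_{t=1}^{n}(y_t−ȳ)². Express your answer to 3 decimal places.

Mean ȳ = (47.2 + 44.4 + 51.5 + 44.1 + 46.9 + 46.8 + 48.0 + 42.1)/8 = 46.3750
Numerator Σ_{t=1}^{7}(y_t−ȳ)(y_{t+1}−ȳ) = -30.6381
Denominator Σ(y_t−ȳ)² = 57.3950
r_1 = -30.6381 / 57.3950 = -0.534

-0.534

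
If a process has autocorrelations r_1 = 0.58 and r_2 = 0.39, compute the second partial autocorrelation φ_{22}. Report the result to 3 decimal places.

0.081

φ_{22} = (r_2 − r_1²) / (1 − r_1²)
r_1² = (0.58)² = 0.3364
Numerator = 0.39 − 0.3364 = 0.0536; denominator = 1 − 0.3364 = 0.6636
φ_{22} = 0.0536 / 0.6636 = 0.081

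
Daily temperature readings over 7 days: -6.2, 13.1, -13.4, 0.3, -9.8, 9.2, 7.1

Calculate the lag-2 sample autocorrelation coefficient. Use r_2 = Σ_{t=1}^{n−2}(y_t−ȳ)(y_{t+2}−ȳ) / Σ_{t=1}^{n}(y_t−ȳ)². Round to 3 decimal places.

0.246

Mean ȳ = (-6.2 + 13.1 − 13.4 + 0.3 − 9.8 + 9.2 + 7.1)/7 = 0.0429
Deviations from mean: -6.2429, 13.0571, -13.4429, 0.2571, -9.8429, 9.1571, 7.0571
Σ(y_t−ȳ)(y_{t+2}−ȳ) = (83.9218) + (3.3576) + (132.3161) + (2.3547) + (-69.4624) = 152.4878
Denominator Σ(y_t−ȳ)² = 620.7771
r_2 = 152.4878 / 620.7771 = 0.246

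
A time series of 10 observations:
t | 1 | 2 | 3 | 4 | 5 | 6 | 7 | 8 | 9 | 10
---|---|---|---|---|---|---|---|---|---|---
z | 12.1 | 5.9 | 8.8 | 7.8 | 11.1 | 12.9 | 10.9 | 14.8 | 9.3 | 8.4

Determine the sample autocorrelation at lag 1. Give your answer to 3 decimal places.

0.064

Mean z̄ = (12.1 + 5.9 + 8.8 + 7.8 + 11.1 + 12.9 + 10.9 + 14.8 + 9.3 + 8.4)/10 = 10.2000
Numerator Σ_{t=1}^{9}(z_t−z̄)(z_{t+1}−z̄) = 4.0700
Denominator Σ(z_t−z̄)² = 63.6200
r_1 = 4.0700 / 63.6200 = 0.064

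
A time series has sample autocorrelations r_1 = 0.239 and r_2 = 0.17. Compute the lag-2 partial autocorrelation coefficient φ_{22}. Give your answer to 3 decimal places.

φ_{22} = (r_2 − r_1²) / (1 − r_1²)
r_1² = (0.239)² = 0.057121
Numerator = 0.17 − 0.0571 = 0.1129; denominator = 1 − 0.0571 = 0.9429
φ_{22} = 0.1129 / 0.9429 = 0.120

0.120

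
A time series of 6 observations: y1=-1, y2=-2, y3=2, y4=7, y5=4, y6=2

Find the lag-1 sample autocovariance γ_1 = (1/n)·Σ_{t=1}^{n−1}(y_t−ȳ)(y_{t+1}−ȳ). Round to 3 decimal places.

3.667

Mean ȳ = (-1 − 2 + 2 + 7 + 4 + 2)/6 = 2.0000
Σ_{t=1}^{5}(y_t−ȳ)(y_{t+1}−ȳ) = 22.0000
γ_1 = 22.0000 / 6 = 3.667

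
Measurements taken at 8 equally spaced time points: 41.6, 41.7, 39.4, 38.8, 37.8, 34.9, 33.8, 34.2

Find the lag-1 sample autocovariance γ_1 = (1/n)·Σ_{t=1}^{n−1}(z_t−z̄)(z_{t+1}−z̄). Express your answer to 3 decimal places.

6.081

Mean z̄ = (41.6 + 41.7 + 39.4 + 38.8 + 37.8 + 34.9 + 33.8 + 34.2)/8 = 37.7750
Σ_{t=1}^{7}(z_t−z̄)(z_{t+1}−z̄) = 48.6494
γ_1 = 48.6494 / 8 = 6.081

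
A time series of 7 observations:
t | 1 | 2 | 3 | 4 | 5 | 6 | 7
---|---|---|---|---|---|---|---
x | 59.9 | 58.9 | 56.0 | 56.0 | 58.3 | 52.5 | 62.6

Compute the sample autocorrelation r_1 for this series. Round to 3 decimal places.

-0.407

Mean x̄ = (59.9 + 58.9 + 56.0 + 56.0 + 58.3 + 52.5 + 62.6)/7 = 57.7429
Deviations from mean: 2.1571, 1.1571, -1.7429, -1.7429, 0.5571, -5.2429, 4.8571
Σ(x_t−x̄)(x_{t+1}−x̄) = (2.4961) + (-2.0167) + (3.0376) + (-0.9710) + (-2.9210) + (-25.4653) = -25.8404
Denominator Σ(x_t−x̄)² = 63.4571
r_1 = -25.8404 / 63.4571 = -0.407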